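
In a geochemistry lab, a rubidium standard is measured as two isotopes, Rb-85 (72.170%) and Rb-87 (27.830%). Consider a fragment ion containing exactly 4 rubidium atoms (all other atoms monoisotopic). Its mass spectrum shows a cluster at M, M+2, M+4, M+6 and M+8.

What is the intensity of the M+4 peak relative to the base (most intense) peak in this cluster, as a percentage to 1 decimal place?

57.8%

Binomial terms of (0.72170 + 0.27830)^4: M 0.2713, M+2 0.4184, M+4 0.2420, M+6 0.0622, M+8 0.0060 → M+2 is the base peak.
P(M+2) = C(4,1) × 0.72170^3 × 0.27830^1 = 4 × 0.37589809 × 0.2783 = 0.418450 (base)
P(M+4) = C(4,2) × 0.72170^2 × 0.27830^2 = 6 × 0.52085089 × 0.07745089 = 0.242042
Relative intensity = 0.242042 / 0.418450 × 100 = 57.8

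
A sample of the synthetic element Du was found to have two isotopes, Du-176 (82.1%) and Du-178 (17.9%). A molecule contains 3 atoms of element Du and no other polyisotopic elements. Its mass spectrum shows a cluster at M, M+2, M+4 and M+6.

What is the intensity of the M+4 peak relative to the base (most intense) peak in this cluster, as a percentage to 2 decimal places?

14.26%

Binomial terms of (0.821 + 0.179)^3: M 0.5534, M+2 0.3620, M+4 0.0789, M+6 0.0057 → M is the base peak.
P(M) = C(3,0) × 0.821^3 × 0.179^0 = 1 × 0.55338766 × 1.0000 = 0.553388 (base)
P(M+4) = C(3,2) × 0.821^1 × 0.179^2 = 3 × 0.8210 × 0.032041 = 0.078917
Relative intensity = 0.078917 / 0.553388 × 100 = 14.26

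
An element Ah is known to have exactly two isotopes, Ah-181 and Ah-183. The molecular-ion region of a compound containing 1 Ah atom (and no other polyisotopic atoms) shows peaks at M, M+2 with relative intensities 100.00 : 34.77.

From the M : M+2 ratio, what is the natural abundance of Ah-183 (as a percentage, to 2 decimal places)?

If p is the fraction of Ah that is Ah-181, then I(M+2)/I(M) = [C(1,1)·p^0·(1−p)] / p^1 = 1·(1−p)/p = 34.77/100.00 = 0.3477
(1−p)/p = 0.3477/1 = 0.3477  ⇒  p = 1/(1 + 0.3477) = 0.7420
Ah-181: 74.20%, Ah-183: 25.80%.

25.80%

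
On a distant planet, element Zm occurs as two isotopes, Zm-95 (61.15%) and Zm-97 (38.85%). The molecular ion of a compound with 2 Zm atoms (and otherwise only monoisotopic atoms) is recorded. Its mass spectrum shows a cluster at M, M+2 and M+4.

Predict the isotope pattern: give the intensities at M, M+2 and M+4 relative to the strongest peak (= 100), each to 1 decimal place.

78.7 : 100.0 : 31.8

Expanding (0.6115 + 0.3885)^2:
P(M) = 0.6115^2 = 0.373932
P(M+2) = 2 × 0.6115^1 × 0.3885^1 = 0.475136
P(M+4) = 0.3885^2 = 0.150932
The M+2 peak is largest (0.475136); scaling to 100 gives 78.7 : 100.0 : 31.8.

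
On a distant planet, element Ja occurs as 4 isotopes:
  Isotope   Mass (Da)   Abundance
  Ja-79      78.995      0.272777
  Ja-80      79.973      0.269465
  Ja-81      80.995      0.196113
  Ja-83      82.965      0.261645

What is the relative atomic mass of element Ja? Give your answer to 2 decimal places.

Average mass = Σ (abundance × isotope mass) = 0.272777 × 78.995 + 0.269465 × 79.973 + 0.196113 × 80.995 + 0.261645 × 82.965
= 21.5480 + 21.5499 + 15.8842 + 21.7074 = 80.6895 Da

80.69 Da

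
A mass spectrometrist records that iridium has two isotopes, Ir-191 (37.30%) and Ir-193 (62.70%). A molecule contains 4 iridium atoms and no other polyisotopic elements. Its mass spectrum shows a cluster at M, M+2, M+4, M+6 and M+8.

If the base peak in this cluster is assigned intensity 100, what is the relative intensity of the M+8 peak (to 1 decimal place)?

Binomial terms of (0.3730 + 0.6270)^4: M 0.0194, M+2 0.1302, M+4 0.3282, M+6 0.3678, M+8 0.1546 → M+6 is the base peak.
P(M+6) = C(4,3) × 0.3730^1 × 0.6270^3 = 4 × 0.3730 × 0.24649188 = 0.367766 (base)
P(M+8) = C(4,4) × 0.3730^0 × 0.6270^4 = 1 × 1.0000 × 0.15455041 = 0.154550
Relative intensity = 0.154550 / 0.367766 × 100 = 42.0

42.0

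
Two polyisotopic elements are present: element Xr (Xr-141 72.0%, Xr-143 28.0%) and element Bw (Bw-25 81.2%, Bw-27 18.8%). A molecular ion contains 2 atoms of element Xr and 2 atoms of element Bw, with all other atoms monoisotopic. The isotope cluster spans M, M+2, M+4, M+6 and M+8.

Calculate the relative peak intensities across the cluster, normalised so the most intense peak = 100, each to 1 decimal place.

80.6 : 100.0 : 45.5 : 9.0 : 0.7

Element Xr pattern (n=2): 0.5184 : 0.4032 : 0.0784
Element Bw pattern (n=2): 0.659344 : 0.305312 : 0.035344
Convolve the two distributions (both contribute in 2-u steps):
  M: 0.5184×0.659344 = 0.341804
  M+2: 0.5184×0.305312 + 0.4032×0.659344 = 0.424121
  M+4: 0.5184×0.035344 + 0.4032×0.305312 + 0.0784×0.659344 = 0.193117
  M+6: 0.4032×0.035344 + 0.0784×0.305312 = 0.038187
  M+8: 0.0784×0.035344 = 0.002771
Scale to base peak (0.424121) = 100: 80.6 : 100.0 : 45.5 : 9.0 : 0.7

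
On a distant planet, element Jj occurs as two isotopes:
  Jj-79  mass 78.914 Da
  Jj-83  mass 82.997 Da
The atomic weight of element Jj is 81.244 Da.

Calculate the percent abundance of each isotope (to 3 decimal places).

Jj-79: 42.934%, Jj-83: 57.066%

Let x be the fractional abundance of Jj-79; then Jj-83 has abundance 1 − x.
78.914·x + 82.997·(1 − x) = 81.244
(78.914 − 82.997)·x = 81.244 − 82.997
x = -1.753 / -4.083 = 0.42934 → 42.934% Jj-79, 57.066% Jj-83.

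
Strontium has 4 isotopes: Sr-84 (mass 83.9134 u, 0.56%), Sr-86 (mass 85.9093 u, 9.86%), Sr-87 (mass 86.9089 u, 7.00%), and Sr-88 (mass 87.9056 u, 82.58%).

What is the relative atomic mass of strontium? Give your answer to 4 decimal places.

87.6166 u

Average mass = Σ (abundance × isotope mass) = 0.0056 × 83.9134 + 0.0986 × 85.9093 + 0.0700 × 86.9089 + 0.8258 × 87.9056
= 0.46992 + 8.47066 + 6.08362 + 72.59244 = 87.61664 u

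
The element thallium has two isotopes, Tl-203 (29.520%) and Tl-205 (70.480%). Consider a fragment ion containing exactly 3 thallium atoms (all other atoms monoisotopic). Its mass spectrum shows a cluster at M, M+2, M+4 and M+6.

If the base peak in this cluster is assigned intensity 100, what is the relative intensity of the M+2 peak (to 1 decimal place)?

Binomial terms of (0.29520 + 0.70480)^3: M 0.0257, M+2 0.1843, M+4 0.4399, M+6 0.3501 → M+4 is the base peak.
P(M+4) = C(3,2) × 0.29520^1 × 0.70480^2 = 3 × 0.2952 × 0.49674304 = 0.439916 (base)
P(M+2) = C(3,1) × 0.29520^2 × 0.70480^1 = 3 × 0.08714304 × 0.7048 = 0.184255
Relative intensity = 0.184255 / 0.439916 × 100 = 41.9

41.9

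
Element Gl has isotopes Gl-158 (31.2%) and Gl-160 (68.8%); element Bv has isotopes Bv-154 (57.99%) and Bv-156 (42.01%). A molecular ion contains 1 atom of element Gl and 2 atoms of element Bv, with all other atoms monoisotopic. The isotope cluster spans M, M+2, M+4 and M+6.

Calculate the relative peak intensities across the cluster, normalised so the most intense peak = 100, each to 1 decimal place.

Element Gl pattern (n=1): 0.3120 : 0.6880
Element Bv pattern (n=2): 0.33628401 : 0.48723198 : 0.17648401
Convolve the two distributions (both contribute in 2-u steps):
  M: 0.3120×0.33628401 = 0.104921
  M+2: 0.3120×0.48723198 + 0.6880×0.33628401 = 0.383380
  M+4: 0.3120×0.17648401 + 0.6880×0.48723198 = 0.390279
  M+6: 0.6880×0.17648401 = 0.121421
Scale to base peak (0.390279) = 100: 26.9 : 98.2 : 100.0 : 31.1

26.9 : 98.2 : 100.0 : 31.1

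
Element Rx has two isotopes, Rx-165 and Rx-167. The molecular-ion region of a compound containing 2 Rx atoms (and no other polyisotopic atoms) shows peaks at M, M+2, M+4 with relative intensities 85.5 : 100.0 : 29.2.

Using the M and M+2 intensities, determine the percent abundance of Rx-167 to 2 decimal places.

If p is the fraction of Rx that is Rx-165, then I(M+2)/I(M) = [C(2,1)·p^1·(1−p)] / p^2 = 2·(1−p)/p = 100.0/85.5 = 1.1696
(1−p)/p = 1.1696/2 = 0.5848  ⇒  p = 1/(1 + 0.5848) = 0.6310
Rx-165: 63.10%, Rx-167: 36.90%.

36.90%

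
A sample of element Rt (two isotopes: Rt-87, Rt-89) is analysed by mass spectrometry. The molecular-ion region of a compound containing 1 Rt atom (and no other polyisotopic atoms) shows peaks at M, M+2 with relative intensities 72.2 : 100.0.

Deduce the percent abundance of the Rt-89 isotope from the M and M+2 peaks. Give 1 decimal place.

Write p for the Rt-87 fraction. I(M+2)/I(M) = [C(1,1)·p^0·(1−p)] / p^1 = 1·(1−p)/p = 100.0/72.2 = 1.3850
(1−p)/p = 1.3850/1 = 1.3850  ⇒  p = 1/(1 + 1.3850) = 0.4193
Rt-87: 41.9%, Rt-89: 58.1%.

58.1%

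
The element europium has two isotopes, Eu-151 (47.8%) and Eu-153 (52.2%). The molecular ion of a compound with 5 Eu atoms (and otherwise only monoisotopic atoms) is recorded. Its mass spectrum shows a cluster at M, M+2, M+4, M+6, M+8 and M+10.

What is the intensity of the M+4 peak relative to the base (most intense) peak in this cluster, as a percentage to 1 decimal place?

Binomial terms of (0.478 + 0.522)^5: M 0.0250, M+2 0.1363, M+4 0.2976, M+6 0.3250, M+8 0.1775, M+10 0.0388 → M+6 is the base peak.
P(M+6) = C(5,3) × 0.478^2 × 0.522^3 = 10 × 0.228484 × 0.14223665 = 0.324988 (base)
P(M+4) = C(5,2) × 0.478^3 × 0.522^2 = 10 × 0.10921535 × 0.272484 = 0.297594
Relative intensity = 0.297594 / 0.324988 × 100 = 91.6

91.6%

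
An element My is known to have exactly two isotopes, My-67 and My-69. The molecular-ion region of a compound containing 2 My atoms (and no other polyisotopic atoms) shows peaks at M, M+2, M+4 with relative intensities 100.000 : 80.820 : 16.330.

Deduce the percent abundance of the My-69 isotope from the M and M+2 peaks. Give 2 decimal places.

Let p = fractional abundance of My-67. I(M+2)/I(M) = [C(2,1)·p^1·(1−p)] / p^2 = 2·(1−p)/p = 80.820/100.000 = 0.8082
(1−p)/p = 0.8082/2 = 0.4041  ⇒  p = 1/(1 + 0.4041) = 0.7122
My-67: 71.22%, My-69: 28.78%.

28.78%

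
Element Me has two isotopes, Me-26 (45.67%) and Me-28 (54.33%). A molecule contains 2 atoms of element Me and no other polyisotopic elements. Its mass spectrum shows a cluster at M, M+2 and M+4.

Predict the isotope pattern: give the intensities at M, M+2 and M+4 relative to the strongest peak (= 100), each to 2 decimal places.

42.03 : 100.00 : 59.48

Expanding (0.4567 + 0.5433)^2:
P(M) = 0.4567^2 = 0.208575
P(M+2) = 2 × 0.4567^1 × 0.5433^1 = 0.496250
P(M+4) = 0.5433^2 = 0.295175
The M+2 peak is largest (0.496250); scaling to 100 gives 42.03 : 100.00 : 59.48.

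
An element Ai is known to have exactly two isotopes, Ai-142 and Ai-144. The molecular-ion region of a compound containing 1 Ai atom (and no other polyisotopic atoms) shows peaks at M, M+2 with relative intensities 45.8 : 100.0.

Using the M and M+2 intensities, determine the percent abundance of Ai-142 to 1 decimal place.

If p is the fraction of Ai that is Ai-142, then I(M+2)/I(M) = [C(1,1)·p^0·(1−p)] / p^1 = 1·(1−p)/p = 100.0/45.8 = 2.1834
(1−p)/p = 2.1834/1 = 2.1834  ⇒  p = 1/(1 + 2.1834) = 0.3141
Ai-142: 31.4%, Ai-144: 68.6%.

31.4%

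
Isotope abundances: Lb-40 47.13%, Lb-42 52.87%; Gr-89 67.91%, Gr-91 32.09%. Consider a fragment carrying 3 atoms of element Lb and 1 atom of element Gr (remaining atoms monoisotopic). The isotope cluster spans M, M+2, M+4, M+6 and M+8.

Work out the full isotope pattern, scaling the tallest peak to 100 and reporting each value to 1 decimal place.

18.6 : 71.5 : 100.0 : 59.6 : 12.4

Element Lb pattern (n=3): 0.1046869 : 0.35231038 : 0.39521855 : 0.14778417
Element Gr pattern (n=1): 0.6791 : 0.3209
Convolve the two distributions (both contribute in 2-u steps):
  M: 0.1046869×0.6791 = 0.071093
  M+2: 0.1046869×0.3209 + 0.35231038×0.6791 = 0.272848
  M+4: 0.35231038×0.3209 + 0.39521855×0.6791 = 0.381449
  M+6: 0.39521855×0.3209 + 0.14778417×0.6791 = 0.227186
  M+8: 0.14778417×0.3209 = 0.047424
Scale to base peak (0.381449) = 100: 18.6 : 71.5 : 100.0 : 59.6 : 12.4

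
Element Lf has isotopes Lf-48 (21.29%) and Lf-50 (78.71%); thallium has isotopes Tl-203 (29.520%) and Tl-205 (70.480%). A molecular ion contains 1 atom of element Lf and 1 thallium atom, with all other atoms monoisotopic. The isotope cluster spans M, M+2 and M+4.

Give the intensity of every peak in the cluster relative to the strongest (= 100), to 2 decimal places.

Element Lf pattern (n=1): 0.2129 : 0.7871
Thallium pattern (n=1): 0.2952 : 0.7048
Convolve the two distributions (both contribute in 2-u steps):
  M: 0.2129×0.2952 = 0.062848
  M+2: 0.2129×0.7048 + 0.7871×0.2952 = 0.382404
  M+4: 0.7871×0.7048 = 0.554748
Scale to base peak (0.554748) = 100: 11.33 : 68.93 : 100.00

11.33 : 68.93 : 100.00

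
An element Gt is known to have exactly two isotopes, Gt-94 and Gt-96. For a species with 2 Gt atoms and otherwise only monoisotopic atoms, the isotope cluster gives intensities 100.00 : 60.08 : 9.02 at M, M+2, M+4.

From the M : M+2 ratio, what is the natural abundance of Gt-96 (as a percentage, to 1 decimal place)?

Let p = fractional abundance of Gt-94. I(M+2)/I(M) = [C(2,1)·p^1·(1−p)] / p^2 = 2·(1−p)/p = 60.08/100.00 = 0.6008
(1−p)/p = 0.6008/2 = 0.3004  ⇒  p = 1/(1 + 0.3004) = 0.7690
Gt-94: 76.9%, Gt-96: 23.1%.

23.1%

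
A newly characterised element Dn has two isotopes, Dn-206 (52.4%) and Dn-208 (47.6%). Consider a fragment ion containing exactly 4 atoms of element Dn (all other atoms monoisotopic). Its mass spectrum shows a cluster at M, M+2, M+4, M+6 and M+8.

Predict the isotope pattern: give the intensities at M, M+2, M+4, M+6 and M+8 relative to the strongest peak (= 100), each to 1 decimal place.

Each Dn atom is independently Dn-206 (p = 0.524) or Dn-208 (q = 0.476); the cluster is the binomial expansion (p + q)^4.
P(M) = 0.524^4 = 0.075392
P(M+2) = 4 × 0.524^3 × 0.476^1 = 0.273943
P(M+4) = 6 × 0.524^2 × 0.476^2 = 0.373274
P(M+6) = 4 × 0.524^1 × 0.476^3 = 0.226054
P(M+8) = 0.476^4 = 0.051337
The M+4 peak is largest (0.373274); scaling to 100 gives 20.2 : 73.4 : 100.0 : 60.6 : 13.8.

20.2 : 73.4 : 100.0 : 60.6 : 13.8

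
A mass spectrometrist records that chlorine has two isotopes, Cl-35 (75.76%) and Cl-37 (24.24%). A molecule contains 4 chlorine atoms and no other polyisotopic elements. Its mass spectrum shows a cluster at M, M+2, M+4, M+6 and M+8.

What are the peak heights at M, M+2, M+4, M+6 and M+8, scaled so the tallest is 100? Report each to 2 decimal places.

78.14 : 100.00 : 47.99 : 10.24 : 0.82

Each Cl atom is independently Cl-35 (p = 0.7576) or Cl-37 (q = 0.2424); the cluster is the binomial expansion (p + q)^4.
P(M) = 0.7576^4 = 0.329428
P(M+2) = 4 × 0.7576^3 × 0.2424^1 = 0.421612
P(M+4) = 6 × 0.7576^2 × 0.2424^2 = 0.202347
P(M+6) = 4 × 0.7576^1 × 0.2424^3 = 0.043162
P(M+8) = 0.2424^4 = 0.003452
The M+2 peak is largest (0.421612); scaling to 100 gives 78.14 : 100.00 : 47.99 : 10.24 : 0.82.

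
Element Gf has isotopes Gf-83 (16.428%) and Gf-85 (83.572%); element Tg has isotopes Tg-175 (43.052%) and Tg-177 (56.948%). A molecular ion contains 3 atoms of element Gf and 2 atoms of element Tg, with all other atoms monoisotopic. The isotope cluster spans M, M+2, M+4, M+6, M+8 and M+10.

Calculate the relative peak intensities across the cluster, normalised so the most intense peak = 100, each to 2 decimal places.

0.21 : 3.70 : 24.74 : 75.13 : 100.00 : 47.58

Element Gf pattern (n=3): 0.00443358 : 0.06766303 : 0.34421322 : 0.58369018
Element Tg pattern (n=2): 0.18534747 : 0.49034506 : 0.32430747
Convolve the two distributions (both contribute in 2-u steps):
  M: 0.00443358×0.18534747 = 0.000822
  M+2: 0.00443358×0.49034506 + 0.06766303×0.18534747 = 0.014715
  M+4: 0.00443358×0.32430747 + 0.06766303×0.49034506 + 0.34421322×0.18534747 = 0.098415
  M+6: 0.06766303×0.32430747 + 0.34421322×0.49034506 + 0.58369018×0.18534747 = 0.298912
  M+8: 0.34421322×0.32430747 + 0.58369018×0.49034506 = 0.397841
  M+10: 0.58369018×0.32430747 = 0.189295
Scale to base peak (0.397841) = 100: 0.21 : 3.70 : 24.74 : 75.13 : 100.00 : 47.58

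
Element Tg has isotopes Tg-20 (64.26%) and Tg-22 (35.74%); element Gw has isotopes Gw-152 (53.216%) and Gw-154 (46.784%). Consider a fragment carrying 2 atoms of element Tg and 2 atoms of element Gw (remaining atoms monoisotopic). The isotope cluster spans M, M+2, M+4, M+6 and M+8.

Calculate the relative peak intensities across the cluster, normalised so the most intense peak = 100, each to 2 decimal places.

32.92 : 94.49 : 100.00 : 46.20 : 7.87

Element Tg pattern (n=2): 0.41293476 : 0.45933048 : 0.12773476
Element Gw pattern (n=2): 0.28319427 : 0.49793147 : 0.21887427
Convolve the two distributions (both contribute in 2-u steps):
  M: 0.41293476×0.28319427 = 0.116941
  M+2: 0.41293476×0.49793147 + 0.45933048×0.28319427 = 0.335693
  M+4: 0.41293476×0.21887427 + 0.45933048×0.49793147 + 0.12773476×0.28319427 = 0.355270
  M+6: 0.45933048×0.21887427 + 0.12773476×0.49793147 = 0.164139
  M+8: 0.12773476×0.21887427 = 0.027958
Scale to base peak (0.355270) = 100: 32.92 : 94.49 : 100.00 : 46.20 : 7.87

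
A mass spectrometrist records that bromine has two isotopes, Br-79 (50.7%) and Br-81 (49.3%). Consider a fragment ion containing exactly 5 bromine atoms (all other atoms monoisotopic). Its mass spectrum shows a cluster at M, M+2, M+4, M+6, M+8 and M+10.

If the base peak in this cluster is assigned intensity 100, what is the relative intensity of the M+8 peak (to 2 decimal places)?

(0.507 + 0.493)^5 gives M 0.0335, M+2 0.1629, M+4 0.3168, M+6 0.3080, M+8 0.1497, M+10 0.0291; the largest is M+4.
P(M+4) = C(5,2) × 0.507^3 × 0.493^2 = 10 × 0.13032384 × 0.243049 = 0.316751 (base)
P(M+8) = C(5,4) × 0.507^1 × 0.493^4 = 5 × 0.5070 × 0.05907282 = 0.149750
Relative intensity = 0.149750 / 0.316751 × 100 = 47.28

47.28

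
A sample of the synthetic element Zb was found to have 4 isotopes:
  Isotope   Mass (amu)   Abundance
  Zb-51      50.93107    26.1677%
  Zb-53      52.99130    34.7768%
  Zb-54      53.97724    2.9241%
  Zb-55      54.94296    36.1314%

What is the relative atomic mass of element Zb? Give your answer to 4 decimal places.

Ar = Σ fᵢ·mᵢ = 0.261677 × 50.93107 + 0.347768 × 52.99130 + 0.029241 × 53.97724 + 0.361314 × 54.94296
= 13.327490 + 18.428678 + 1.578348 + 19.851661 = 53.186177 amu

53.1862 amu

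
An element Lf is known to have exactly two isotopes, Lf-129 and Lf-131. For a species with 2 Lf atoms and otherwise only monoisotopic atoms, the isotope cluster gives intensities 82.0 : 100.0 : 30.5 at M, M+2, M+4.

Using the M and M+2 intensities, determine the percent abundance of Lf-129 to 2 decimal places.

62.12%

Write p for the Lf-129 fraction. I(M+2)/I(M) = [C(2,1)·p^1·(1−p)] / p^2 = 2·(1−p)/p = 100.0/82.0 = 1.2195
(1−p)/p = 1.2195/2 = 0.6098  ⇒  p = 1/(1 + 0.6098) = 0.6212
Lf-129: 62.12%, Lf-131: 37.88%.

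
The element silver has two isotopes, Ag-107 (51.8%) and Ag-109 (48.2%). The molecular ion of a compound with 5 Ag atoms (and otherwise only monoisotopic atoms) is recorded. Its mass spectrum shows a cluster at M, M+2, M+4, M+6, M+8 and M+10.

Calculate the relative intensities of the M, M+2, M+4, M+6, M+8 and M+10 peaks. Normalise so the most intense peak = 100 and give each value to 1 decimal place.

11.5 : 53.7 : 100.0 : 93.1 : 43.3 : 8.1

Each Ag atom is independently Ag-107 (p = 0.518) or Ag-109 (q = 0.482); the cluster is the binomial expansion (p + q)^5.
P(M) = 0.518^5 = 0.037295
P(M+2) = 5 × 0.518^4 × 0.482^1 = 0.173515
P(M+4) = 10 × 0.518^3 × 0.482^2 = 0.322911
P(M+6) = 10 × 0.518^2 × 0.482^3 = 0.300470
P(M+8) = 5 × 0.518^1 × 0.482^4 = 0.139794
P(M+10) = 0.482^5 = 0.026016
The M+4 peak is largest (0.322911); scaling to 100 gives 11.5 : 53.7 : 100.0 : 93.1 : 43.3 : 8.1.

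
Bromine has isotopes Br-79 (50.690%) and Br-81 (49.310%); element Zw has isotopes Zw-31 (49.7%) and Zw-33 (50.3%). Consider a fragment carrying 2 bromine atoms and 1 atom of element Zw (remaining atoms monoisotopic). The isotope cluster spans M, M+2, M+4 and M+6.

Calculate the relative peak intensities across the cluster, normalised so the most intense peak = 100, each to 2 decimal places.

Bromine pattern (n=2): 0.25694761 : 0.49990478 : 0.24314761
Element Zw pattern (n=1): 0.4970 : 0.5030
Convolve the two distributions (both contribute in 2-u steps):
  M: 0.25694761×0.4970 = 0.127703
  M+2: 0.25694761×0.5030 + 0.49990478×0.4970 = 0.377697
  M+4: 0.49990478×0.5030 + 0.24314761×0.4970 = 0.372296
  M+6: 0.24314761×0.5030 = 0.122303
Scale to base peak (0.377697) = 100: 33.81 : 100.00 : 98.57 : 32.38

33.81 : 100.00 : 98.57 : 32.38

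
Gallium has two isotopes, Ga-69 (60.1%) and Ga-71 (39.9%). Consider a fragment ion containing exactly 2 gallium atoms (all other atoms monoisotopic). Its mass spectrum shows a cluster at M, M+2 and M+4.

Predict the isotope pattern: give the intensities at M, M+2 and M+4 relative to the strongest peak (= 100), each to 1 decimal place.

Each Ga atom is independently Ga-69 (p = 0.601) or Ga-71 (q = 0.399); the cluster is the binomial expansion (p + q)^2.
P(M) = 0.601^2 = 0.361201
P(M+2) = 2 × 0.601^1 × 0.399^1 = 0.479598
P(M+4) = 0.399^2 = 0.159201
The M+2 peak is largest (0.479598); scaling to 100 gives 75.3 : 100.0 : 33.2.

75.3 : 100.0 : 33.2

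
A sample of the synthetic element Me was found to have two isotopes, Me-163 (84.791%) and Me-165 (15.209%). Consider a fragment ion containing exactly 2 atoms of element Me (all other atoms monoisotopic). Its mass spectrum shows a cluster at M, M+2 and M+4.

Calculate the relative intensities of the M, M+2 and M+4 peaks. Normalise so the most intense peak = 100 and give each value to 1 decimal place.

100.0 : 35.9 : 3.2

Expanding (0.84791 + 0.15209)^2:
P(M) = 0.84791^2 = 0.718951
P(M+2) = 2 × 0.84791^1 × 0.15209^1 = 0.257917
P(M+4) = 0.15209^2 = 0.023131
The M peak is largest (0.718951); scaling to 100 gives 100.0 : 35.9 : 3.2.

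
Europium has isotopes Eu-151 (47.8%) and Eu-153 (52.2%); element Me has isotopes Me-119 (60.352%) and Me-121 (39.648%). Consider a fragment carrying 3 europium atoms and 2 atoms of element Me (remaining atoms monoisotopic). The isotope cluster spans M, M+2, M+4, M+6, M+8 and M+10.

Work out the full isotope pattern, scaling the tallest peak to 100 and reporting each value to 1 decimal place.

12.0 : 55.2 : 100.0 : 89.2 : 39.2 : 6.8

Europium pattern (n=3): 0.10921535 : 0.35780594 : 0.39074206 : 0.14223665
Element Me pattern (n=2): 0.36423639 : 0.47856722 : 0.15719639
Convolve the two distributions (both contribute in 2-u steps):
  M: 0.10921535×0.36423639 = 0.039780
  M+2: 0.10921535×0.47856722 + 0.35780594×0.36423639 = 0.182593
  M+4: 0.10921535×0.15719639 + 0.35780594×0.47856722 + 0.39074206×0.36423639 = 0.330725
  M+6: 0.35780594×0.15719639 + 0.39074206×0.47856722 + 0.14223665×0.36423639 = 0.295050
  M+8: 0.39074206×0.15719639 + 0.14223665×0.47856722 = 0.129493
  M+10: 0.14223665×0.15719639 = 0.022359
Scale to base peak (0.330725) = 100: 12.0 : 55.2 : 100.0 : 89.2 : 39.2 : 6.8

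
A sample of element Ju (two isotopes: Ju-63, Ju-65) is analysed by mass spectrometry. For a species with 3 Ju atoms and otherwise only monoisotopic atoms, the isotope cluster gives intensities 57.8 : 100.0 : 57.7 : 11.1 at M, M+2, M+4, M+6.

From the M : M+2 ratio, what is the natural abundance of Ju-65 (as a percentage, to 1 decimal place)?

Let p = fractional abundance of Ju-63. I(M+2)/I(M) = [C(3,1)·p^2·(1−p)] / p^3 = 3·(1−p)/p = 100.0/57.8 = 1.7301
(1−p)/p = 1.7301/3 = 0.5767  ⇒  p = 1/(1 + 0.5767) = 0.6342
Ju-63: 63.4%, Ju-65: 36.6%.

36.6%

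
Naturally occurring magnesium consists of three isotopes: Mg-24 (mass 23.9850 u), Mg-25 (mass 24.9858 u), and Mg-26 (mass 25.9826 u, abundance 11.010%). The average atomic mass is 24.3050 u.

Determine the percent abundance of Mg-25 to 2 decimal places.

10.00%

Let x and y be the fractions of Mg-24 and Mg-25. Then x + y = 1 − 0.11010 = 0.88990 and 23.9850x + 24.9858y = 24.3050 − 0.11010×25.9826 = 21.44431574.
Substituting: 23.9850x + 24.9858(0.88990 − x) = 21.44431574
(23.9850 − 24.9858)x = -0.79054768  ⇒  x = 0.78992, y = 0.09998
Mg-24: 78.99%, Mg-25: 10.00%.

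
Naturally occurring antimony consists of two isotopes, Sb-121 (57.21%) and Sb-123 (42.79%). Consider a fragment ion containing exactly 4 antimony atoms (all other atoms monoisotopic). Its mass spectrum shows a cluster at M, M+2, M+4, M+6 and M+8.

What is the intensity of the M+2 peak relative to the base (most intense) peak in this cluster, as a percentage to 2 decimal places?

Term probabilities: M 0.1071, M+2 0.3205, M+4 0.3596, M+6 0.1793, M+8 0.0335. Base peak = M+4.
P(M+4) = C(4,2) × 0.5721^2 × 0.4279^2 = 6 × 0.32729841 × 0.18309841 = 0.359567 (base)
P(M+2) = C(4,1) × 0.5721^3 × 0.4279^1 = 4 × 0.18724742 × 0.4279 = 0.320493
Relative intensity = 0.320493 / 0.359567 × 100 = 89.13

89.13%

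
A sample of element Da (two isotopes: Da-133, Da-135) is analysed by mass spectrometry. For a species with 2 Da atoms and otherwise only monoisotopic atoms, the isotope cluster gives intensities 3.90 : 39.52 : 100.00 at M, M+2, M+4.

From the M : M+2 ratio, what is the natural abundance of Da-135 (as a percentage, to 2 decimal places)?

Write p for the Da-133 fraction. I(M+2)/I(M) = [C(2,1)·p^1·(1−p)] / p^2 = 2·(1−p)/p = 39.52/3.90 = 10.1333
(1−p)/p = 10.1333/2 = 5.0667  ⇒  p = 1/(1 + 5.0667) = 0.1648
Da-133: 16.48%, Da-135: 83.52%.

83.52%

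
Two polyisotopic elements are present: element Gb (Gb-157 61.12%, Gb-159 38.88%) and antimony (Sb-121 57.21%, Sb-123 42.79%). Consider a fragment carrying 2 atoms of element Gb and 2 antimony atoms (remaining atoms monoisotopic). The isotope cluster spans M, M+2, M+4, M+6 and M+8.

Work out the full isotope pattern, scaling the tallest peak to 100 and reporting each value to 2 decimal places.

Element Gb pattern (n=2): 0.37356544 : 0.47526912 : 0.15116544
Antimony pattern (n=2): 0.32729841 : 0.48960318 : 0.18309841
Convolve the two distributions (both contribute in 2-u steps):
  M: 0.37356544×0.32729841 = 0.122267
  M+2: 0.37356544×0.48960318 + 0.47526912×0.32729841 = 0.338454
  M+4: 0.37356544×0.18309841 + 0.47526912×0.48960318 + 0.15116544×0.32729841 = 0.350569
  M+6: 0.47526912×0.18309841 + 0.15116544×0.48960318 = 0.161032
  M+8: 0.15116544×0.18309841 = 0.027678
Scale to base peak (0.350569) = 100: 34.88 : 96.54 : 100.00 : 45.93 : 7.90

34.88 : 96.54 : 100.00 : 45.93 : 7.90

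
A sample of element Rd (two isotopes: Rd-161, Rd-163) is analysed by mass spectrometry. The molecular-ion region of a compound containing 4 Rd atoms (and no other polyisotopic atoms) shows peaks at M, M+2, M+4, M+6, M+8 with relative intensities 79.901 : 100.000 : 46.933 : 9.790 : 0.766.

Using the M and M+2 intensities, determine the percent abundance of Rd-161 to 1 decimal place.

Let p = fractional abundance of Rd-161. I(M+2)/I(M) = [C(4,1)·p^3·(1−p)] / p^4 = 4·(1−p)/p = 100.000/79.901 = 1.2515
(1−p)/p = 1.2515/4 = 0.3129  ⇒  p = 1/(1 + 0.3129) = 0.7617
Rd-161: 76.2%, Rd-163: 23.8%.

76.2%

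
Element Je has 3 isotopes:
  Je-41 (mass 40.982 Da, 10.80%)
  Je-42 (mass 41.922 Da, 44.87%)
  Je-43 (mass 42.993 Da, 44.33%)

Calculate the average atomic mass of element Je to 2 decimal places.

42.30 Da

Average mass = Σ (abundance × isotope mass) = 0.1080 × 40.982 + 0.4487 × 41.922 + 0.4433 × 42.993
= 4.4261 + 18.8104 + 19.0588 = 42.2953 Da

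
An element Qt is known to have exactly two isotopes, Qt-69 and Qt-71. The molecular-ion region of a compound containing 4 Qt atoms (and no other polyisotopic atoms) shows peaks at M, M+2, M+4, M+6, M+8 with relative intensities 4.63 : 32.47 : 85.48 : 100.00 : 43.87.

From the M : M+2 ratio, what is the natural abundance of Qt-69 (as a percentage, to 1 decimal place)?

36.3%

If p is the fraction of Qt that is Qt-69, then I(M+2)/I(M) = [C(4,1)·p^3·(1−p)] / p^4 = 4·(1−p)/p = 32.47/4.63 = 7.0130
(1−p)/p = 7.0130/4 = 1.7532  ⇒  p = 1/(1 + 1.7532) = 0.3632
Qt-69: 36.3%, Qt-71: 63.7%.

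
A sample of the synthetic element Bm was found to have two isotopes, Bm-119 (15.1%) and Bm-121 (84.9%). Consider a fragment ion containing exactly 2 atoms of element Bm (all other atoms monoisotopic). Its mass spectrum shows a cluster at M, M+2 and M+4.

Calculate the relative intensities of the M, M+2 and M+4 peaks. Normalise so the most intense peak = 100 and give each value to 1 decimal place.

The 2 Bm atoms are independent, so intensities follow the terms of (0.151 + 0.849)^2.
P(M) = 0.151^2 = 0.022801
P(M+2) = 2 × 0.151^1 × 0.849^1 = 0.256398
P(M+4) = 0.849^2 = 0.720801
The M+4 peak is largest (0.720801); scaling to 100 gives 3.2 : 35.6 : 100.0.

3.2 : 35.6 : 100.0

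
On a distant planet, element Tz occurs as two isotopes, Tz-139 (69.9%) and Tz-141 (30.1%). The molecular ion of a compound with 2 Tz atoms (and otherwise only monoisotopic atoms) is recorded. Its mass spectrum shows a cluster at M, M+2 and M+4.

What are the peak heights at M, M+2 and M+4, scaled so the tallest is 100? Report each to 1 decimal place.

The 2 Tz atoms are independent, so intensities follow the terms of (0.699 + 0.301)^2.
P(M) = 0.699^2 = 0.488601
P(M+2) = 2 × 0.699^1 × 0.301^1 = 0.420798
P(M+4) = 0.301^2 = 0.090601
The M peak is largest (0.488601); scaling to 100 gives 100.0 : 86.1 : 18.5.

100.0 : 86.1 : 18.5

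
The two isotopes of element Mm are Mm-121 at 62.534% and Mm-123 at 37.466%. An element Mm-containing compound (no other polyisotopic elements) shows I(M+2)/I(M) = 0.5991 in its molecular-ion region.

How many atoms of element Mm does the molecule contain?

The M+2/M ratio from n Mm atoms is n · q/p = n · 0.37466/0.62534.
n = 0.5991 × 0.62534/0.37466 = 1.00 ≈ 1

1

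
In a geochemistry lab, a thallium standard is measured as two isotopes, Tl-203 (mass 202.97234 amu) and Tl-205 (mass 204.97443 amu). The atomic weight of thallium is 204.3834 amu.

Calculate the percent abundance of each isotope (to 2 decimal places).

Writing the weighted mean with unknown fraction x of Tl-203:
202.97234·x + 204.97443·(1 − x) = 204.3834
(202.97234 − 204.97443)·x = 204.3834 − 204.97443
x = -0.59103 / -2.00209 = 0.29521 → 29.52% Tl-203, 70.48% Tl-205.

Tl-203: 29.52%, Tl-205: 70.48%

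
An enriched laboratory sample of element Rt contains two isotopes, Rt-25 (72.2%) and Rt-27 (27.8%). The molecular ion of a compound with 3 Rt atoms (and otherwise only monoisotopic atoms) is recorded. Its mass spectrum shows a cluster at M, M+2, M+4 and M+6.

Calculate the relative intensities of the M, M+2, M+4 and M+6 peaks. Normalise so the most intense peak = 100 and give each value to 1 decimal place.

The 3 Rt atoms are independent, so intensities follow the terms of (0.722 + 0.278)^3.
P(M) = 0.722^3 = 0.376367
P(M+2) = 3 × 0.722^2 × 0.278^1 = 0.434751
P(M+4) = 3 × 0.722^1 × 0.278^2 = 0.167397
P(M+6) = 0.278^3 = 0.021485
The M+2 peak is largest (0.434751); scaling to 100 gives 86.6 : 100.0 : 38.5 : 4.9.

86.6 : 100.0 : 38.5 : 4.9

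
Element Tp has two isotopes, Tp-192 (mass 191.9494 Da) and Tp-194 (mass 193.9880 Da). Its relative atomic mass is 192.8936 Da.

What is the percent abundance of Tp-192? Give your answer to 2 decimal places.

53.68%

With x = fraction of Tp-192 (so Tp-194 is 1 − x):
191.9494·x + 193.9880·(1 − x) = 192.8936
(191.9494 − 193.9880)·x = 192.8936 − 193.9880
x = -1.0944 / -2.0386 = 0.53684 → 53.68% Tp-192, 46.32% Tp-194.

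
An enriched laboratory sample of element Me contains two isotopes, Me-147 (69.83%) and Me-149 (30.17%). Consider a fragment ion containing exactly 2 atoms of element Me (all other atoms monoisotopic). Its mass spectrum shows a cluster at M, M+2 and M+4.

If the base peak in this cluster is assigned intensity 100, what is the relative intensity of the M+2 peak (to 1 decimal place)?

86.4

Term probabilities: M 0.4876, M+2 0.4214, M+4 0.0910. Base peak = M.
P(M) = C(2,0) × 0.6983^2 × 0.3017^0 = 1 × 0.48762289 × 1.0000 = 0.487623 (base)
P(M+2) = C(2,1) × 0.6983^1 × 0.3017^1 = 2 × 0.6983 × 0.3017 = 0.421354
Relative intensity = 0.421354 / 0.487623 × 100 = 86.4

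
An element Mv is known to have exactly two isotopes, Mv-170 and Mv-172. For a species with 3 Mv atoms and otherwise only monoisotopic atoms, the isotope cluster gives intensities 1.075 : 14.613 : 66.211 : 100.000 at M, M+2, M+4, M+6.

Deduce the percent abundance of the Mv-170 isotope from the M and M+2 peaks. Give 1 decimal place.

If p is the fraction of Mv that is Mv-170, then I(M+2)/I(M) = [C(3,1)·p^2·(1−p)] / p^3 = 3·(1−p)/p = 14.613/1.075 = 13.5935
(1−p)/p = 13.5935/3 = 4.5312  ⇒  p = 1/(1 + 4.5312) = 0.1808
Mv-170: 18.1%, Mv-172: 81.9%.

18.1%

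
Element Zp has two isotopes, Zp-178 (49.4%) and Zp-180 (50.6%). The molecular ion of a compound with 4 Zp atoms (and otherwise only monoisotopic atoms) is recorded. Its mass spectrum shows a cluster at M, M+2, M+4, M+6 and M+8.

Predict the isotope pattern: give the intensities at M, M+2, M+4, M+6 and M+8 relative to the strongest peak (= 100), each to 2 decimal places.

Each Zp atom is independently Zp-178 (p = 0.494) or Zp-180 (q = 0.506); the cluster is the binomial expansion (p + q)^4.
P(M) = 0.494^4 = 0.059554
P(M+2) = 4 × 0.494^3 × 0.506^1 = 0.244001
P(M+4) = 6 × 0.494^2 × 0.506^2 = 0.374892
P(M+6) = 4 × 0.494^1 × 0.506^3 = 0.255999
P(M+8) = 0.506^4 = 0.065554
The M+4 peak is largest (0.374892); scaling to 100 gives 15.89 : 65.09 : 100.00 : 68.29 : 17.49.

15.89 : 65.09 : 100.00 : 68.29 : 17.49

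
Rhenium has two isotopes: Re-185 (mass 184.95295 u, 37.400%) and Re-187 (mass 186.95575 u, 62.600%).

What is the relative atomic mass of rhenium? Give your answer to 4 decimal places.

Average mass = Σ (abundance × isotope mass) = 0.37400 × 184.95295 + 0.62600 × 186.95575
= 69.172403 + 117.034300 = 186.206703 u

186.2067 u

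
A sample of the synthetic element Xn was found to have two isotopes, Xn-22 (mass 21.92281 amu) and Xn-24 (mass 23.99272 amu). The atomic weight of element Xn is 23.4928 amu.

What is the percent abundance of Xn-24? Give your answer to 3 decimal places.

75.848%

Let x be the fractional abundance of Xn-22; then Xn-24 has abundance 1 − x.
21.92281·x + 23.99272·(1 − x) = 23.4928
(21.92281 − 23.99272)·x = 23.4928 − 23.99272
x = -0.49992 / -2.06991 = 0.24152 → 24.152% Xn-22, 75.848% Xn-24.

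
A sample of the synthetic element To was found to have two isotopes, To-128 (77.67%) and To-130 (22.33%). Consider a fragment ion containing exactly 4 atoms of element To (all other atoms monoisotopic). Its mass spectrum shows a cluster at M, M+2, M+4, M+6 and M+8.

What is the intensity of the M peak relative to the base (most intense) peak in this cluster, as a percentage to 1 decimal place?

87.0%

Binomial terms of (0.7767 + 0.2233)^4: M 0.3639, M+2 0.4185, M+4 0.1805, M+6 0.0346, M+8 0.0025 → M+2 is the base peak.
P(M+2) = C(4,1) × 0.7767^3 × 0.2233^1 = 4 × 0.46855429 × 0.2233 = 0.418513 (base)
P(M) = C(4,0) × 0.7767^4 × 0.2233^0 = 1 × 0.36392611 × 1.0000 = 0.363926
Relative intensity = 0.363926 / 0.418513 × 100 = 87.0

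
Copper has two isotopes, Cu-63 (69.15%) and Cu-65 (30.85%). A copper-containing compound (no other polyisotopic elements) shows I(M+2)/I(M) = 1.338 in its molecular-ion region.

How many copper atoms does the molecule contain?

3

For n independent Cu atoms, I(M+2)/I(M) = n · (abundance Cu-65) / (abundance Cu-63) = n · 0.3085/0.6915.
n = 1.338 × 0.6915/0.3085 = 3.00 ≈ 3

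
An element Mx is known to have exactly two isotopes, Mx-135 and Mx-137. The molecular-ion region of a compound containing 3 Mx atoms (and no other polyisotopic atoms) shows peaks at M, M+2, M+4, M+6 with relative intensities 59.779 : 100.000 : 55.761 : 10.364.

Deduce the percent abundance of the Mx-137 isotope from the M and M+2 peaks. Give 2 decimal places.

Let p = fractional abundance of Mx-135. I(M+2)/I(M) = [C(3,1)·p^2·(1−p)] / p^3 = 3·(1−p)/p = 100.000/59.779 = 1.6728
(1−p)/p = 1.6728/3 = 0.5576  ⇒  p = 1/(1 + 0.5576) = 0.6420
Mx-135: 64.20%, Mx-137: 35.80%.

35.80%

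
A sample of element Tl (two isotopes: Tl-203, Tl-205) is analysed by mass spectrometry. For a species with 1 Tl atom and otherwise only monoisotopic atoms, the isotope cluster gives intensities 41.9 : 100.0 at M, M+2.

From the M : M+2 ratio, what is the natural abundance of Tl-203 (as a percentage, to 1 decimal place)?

29.5%

Let p = fractional abundance of Tl-203. I(M+2)/I(M) = [C(1,1)·p^0·(1−p)] / p^1 = 1·(1−p)/p = 100.0/41.9 = 2.3866
(1−p)/p = 2.3866/1 = 2.3866  ⇒  p = 1/(1 + 2.3866) = 0.2953
Tl-203: 29.5%, Tl-205: 70.5%.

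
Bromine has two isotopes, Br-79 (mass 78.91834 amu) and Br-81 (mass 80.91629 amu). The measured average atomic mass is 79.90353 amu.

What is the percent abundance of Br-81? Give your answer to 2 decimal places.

Let x be the fractional abundance of Br-79; then Br-81 has abundance 1 − x.
78.91834·x + 80.91629·(1 − x) = 79.90353
(78.91834 − 80.91629)·x = 79.90353 − 80.91629
x = -1.01276 / -1.99795 = 0.50690 → 50.69% Br-79, 49.31% Br-81.

49.31%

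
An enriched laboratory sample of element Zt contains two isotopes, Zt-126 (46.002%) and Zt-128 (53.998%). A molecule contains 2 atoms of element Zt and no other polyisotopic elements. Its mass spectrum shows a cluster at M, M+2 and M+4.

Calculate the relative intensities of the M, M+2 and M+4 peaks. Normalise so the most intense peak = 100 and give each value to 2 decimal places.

42.60 : 100.00 : 58.69

The 2 Zt atoms are independent, so intensities follow the terms of (0.46002 + 0.53998)^2.
P(M) = 0.46002^2 = 0.211618
P(M+2) = 2 × 0.46002^1 × 0.53998^1 = 0.496803
P(M+4) = 0.53998^2 = 0.291578
The M+2 peak is largest (0.496803); scaling to 100 gives 42.60 : 100.00 : 58.69.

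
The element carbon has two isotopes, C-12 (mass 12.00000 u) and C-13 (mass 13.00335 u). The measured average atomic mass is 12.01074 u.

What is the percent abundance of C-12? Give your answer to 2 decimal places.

98.93%

Let x be the fractional abundance of C-12; then C-13 has abundance 1 − x.
12.00000·x + 13.00335·(1 − x) = 12.01074
(12.00000 − 13.00335)·x = 12.01074 − 13.00335
x = -0.99261 / -1.00335 = 0.98930 → 98.93% C-12, 1.07% C-13.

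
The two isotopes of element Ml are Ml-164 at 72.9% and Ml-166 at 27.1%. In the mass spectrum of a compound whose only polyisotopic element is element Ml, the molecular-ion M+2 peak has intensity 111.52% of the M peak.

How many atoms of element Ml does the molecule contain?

With n Ml atoms, P(M+2)/P(M) = C(n,1)·p^(n−1)q / p^n = n·q/p = n · 0.271/0.729.
n = 1.1152 × 0.729/0.271 = 3.00 ≈ 3

3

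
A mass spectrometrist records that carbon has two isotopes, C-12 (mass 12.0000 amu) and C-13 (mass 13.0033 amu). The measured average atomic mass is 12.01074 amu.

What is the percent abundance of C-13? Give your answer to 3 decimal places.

1.070%

Let x be the fractional abundance of C-12; then C-13 has abundance 1 − x.
12.0000·x + 13.0033·(1 − x) = 12.01074
(12.0000 − 13.0033)·x = 12.01074 − 13.0033
x = -0.99256 / -1.0033 = 0.98930 → 98.930% C-12, 1.070% C-13.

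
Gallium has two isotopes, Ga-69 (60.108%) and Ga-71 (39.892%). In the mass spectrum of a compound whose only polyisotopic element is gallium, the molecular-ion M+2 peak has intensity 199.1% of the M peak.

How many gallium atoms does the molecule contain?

3

With n Ga atoms, P(M+2)/P(M) = C(n,1)·p^(n−1)q / p^n = n·q/p = n · 0.39892/0.60108.
n = 1.991 × 0.60108/0.39892 = 3.00 ≈ 3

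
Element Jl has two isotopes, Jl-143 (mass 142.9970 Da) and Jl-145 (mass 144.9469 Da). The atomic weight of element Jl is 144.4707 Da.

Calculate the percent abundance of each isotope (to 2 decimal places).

Jl-143: 24.42%, Jl-145: 75.58%

Writing the weighted mean with unknown fraction x of Jl-143:
142.9970·x + 144.9469·(1 − x) = 144.4707
(142.9970 − 144.9469)·x = 144.4707 − 144.9469
x = -0.4762 / -1.9499 = 0.24422 → 24.42% Jl-143, 75.58% Jl-145.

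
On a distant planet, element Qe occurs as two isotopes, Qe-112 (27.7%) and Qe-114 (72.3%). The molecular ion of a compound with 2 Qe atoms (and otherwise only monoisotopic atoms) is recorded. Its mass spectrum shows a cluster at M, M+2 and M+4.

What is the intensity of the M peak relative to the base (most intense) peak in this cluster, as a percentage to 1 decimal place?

14.7%

(0.277 + 0.723)^2 gives M 0.0767, M+2 0.4005, M+4 0.5227; the largest is M+4.
P(M+4) = C(2,2) × 0.277^0 × 0.723^2 = 1 × 1.0000 × 0.522729 = 0.522729 (base)
P(M) = C(2,0) × 0.277^2 × 0.723^0 = 1 × 0.076729 × 1.0000 = 0.076729
Relative intensity = 0.076729 / 0.522729 × 100 = 14.7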